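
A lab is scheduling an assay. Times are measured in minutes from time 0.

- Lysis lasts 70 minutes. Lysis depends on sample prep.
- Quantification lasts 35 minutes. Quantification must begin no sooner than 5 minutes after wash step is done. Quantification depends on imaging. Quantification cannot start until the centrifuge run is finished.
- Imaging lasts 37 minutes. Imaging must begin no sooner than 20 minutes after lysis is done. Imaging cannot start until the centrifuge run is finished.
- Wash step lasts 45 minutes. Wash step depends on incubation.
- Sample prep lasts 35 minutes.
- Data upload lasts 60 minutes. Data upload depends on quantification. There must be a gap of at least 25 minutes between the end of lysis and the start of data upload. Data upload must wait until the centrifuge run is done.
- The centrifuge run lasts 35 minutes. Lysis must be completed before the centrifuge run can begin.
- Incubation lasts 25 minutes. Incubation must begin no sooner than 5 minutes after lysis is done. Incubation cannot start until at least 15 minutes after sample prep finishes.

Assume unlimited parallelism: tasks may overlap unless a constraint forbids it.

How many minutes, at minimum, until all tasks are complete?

280

Sample prep can start immediately at minute 0; it finishes at minute 35.
Lysis cannot begin until sample prep (finishes minute 35). It runs from minute 35 to 35 + 70 = minute 105.
The centrifuge run cannot begin until lysis (finishes minute 105). It runs from minute 105 to 105 + 35 = minute 140.
Imaging cannot start until lysis (finishes minute 105, plus 20-minute gap → minute 125); the centrifuge run (finishes minute 140). The controlling bound is minute 140, so imaging finishes at 140 + 37 = minute 177.
For incubation: lysis (finishes minute 105, plus 5-minute gap → minute 110); sample prep (finishes minute 35, plus 15-minute gap → minute 50). Taking the maximum gives a start of minute 110, and it finishes at 110 + 25 = minute 135.
After incubation (finishes minute 135), wash step can start at minute 135 and finishes at minute 180.
Quantification has to wait for wash step (finishes minute 180, plus 5-minute gap → minute 185); imaging (finishes minute 177); the centrifuge run (finishes minute 140). The latest of these is minute 185, so quantification runs minute 185 to 185 + 35 = minute 220.
Data upload has to wait for quantification (finishes minute 220); lysis (finishes minute 105, plus 25-minute gap → minute 130); the centrifuge run (finishes minute 140). The latest of these is minute 220, so data upload runs minute 220 to 220 + 60 = minute 280.
All tasks are finished once the last one completes. Finish times: Sample prep at 35, Lysis at 105, Incubation at 135, The centrifuge run at 140, Wash step at 180, Imaging at 177, Quantification at 220, Data upload at 280. The latest is minute 280.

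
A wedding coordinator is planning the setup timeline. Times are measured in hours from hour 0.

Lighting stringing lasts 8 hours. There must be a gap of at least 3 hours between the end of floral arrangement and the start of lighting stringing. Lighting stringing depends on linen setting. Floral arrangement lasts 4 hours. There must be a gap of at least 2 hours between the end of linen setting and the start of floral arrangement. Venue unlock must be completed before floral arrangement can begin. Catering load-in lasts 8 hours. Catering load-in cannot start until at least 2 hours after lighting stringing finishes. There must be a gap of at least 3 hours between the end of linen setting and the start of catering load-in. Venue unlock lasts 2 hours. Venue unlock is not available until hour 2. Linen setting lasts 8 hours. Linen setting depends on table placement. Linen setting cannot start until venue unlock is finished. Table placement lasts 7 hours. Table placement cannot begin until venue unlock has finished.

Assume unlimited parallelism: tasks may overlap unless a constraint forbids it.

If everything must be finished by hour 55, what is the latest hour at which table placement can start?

13

Nothing follows catering load-in; the deadline of hour 55 is its only limit. It must start by 55 − 8 = hour 47.
Lighting stringing has to be done before catering load-in (must start by hour 47, minus 2-hour gap → hour 45). That means finishing by hour 45, i.e. starting by 45 − 8 = hour 37.
Floral arrangement feeds into lighting stringing (must start by hour 37, minus 3-hour gap → hour 34); so floral arrangement must finish by hour 34 and therefore start by hour 30.
Linen setting feeds floral arrangement (must start by hour 30, minus 2-hour gap → hour 28); lighting stringing (must start by hour 37); catering load-in (must start by hour 47, minus 3-hour gap → hour 44). Taking the minimum, linen setting must finish by hour 28 and start by 28 − 8 = hour 20.
Table placement must finish before linen setting (must start by hour 20). With a 7-hour duration, table placement must start by 20 − 7 = hour 13.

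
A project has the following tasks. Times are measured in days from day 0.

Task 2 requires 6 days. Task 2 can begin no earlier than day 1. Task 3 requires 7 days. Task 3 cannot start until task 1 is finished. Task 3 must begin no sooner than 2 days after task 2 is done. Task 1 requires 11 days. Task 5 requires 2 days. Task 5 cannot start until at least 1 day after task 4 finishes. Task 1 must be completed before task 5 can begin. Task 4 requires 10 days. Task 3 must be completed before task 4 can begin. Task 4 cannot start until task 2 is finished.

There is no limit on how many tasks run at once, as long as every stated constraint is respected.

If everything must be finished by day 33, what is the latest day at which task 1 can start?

Nothing follows task 5; the deadline of day 33 is its only limit. It must start by 33 − 2 = day 31.
Task 4 feeds into task 5 (must start by day 31, minus 1-day gap → day 30); so task 4 must finish by day 30 and therefore start by day 20.
Task 3 has to be done before task 4 (must start by day 20). That means finishing by day 20, i.e. starting by 20 − 7 = day 13.
Task 1 has several dependents: task 3 (must start by day 13); task 5 (must start by day 31). The earliest of those limits is day 13, so task 1 must start by 13 − 11 = day 2.

2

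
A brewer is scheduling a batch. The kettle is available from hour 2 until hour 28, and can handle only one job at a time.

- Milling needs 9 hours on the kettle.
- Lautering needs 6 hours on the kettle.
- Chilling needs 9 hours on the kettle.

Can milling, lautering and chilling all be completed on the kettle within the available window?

Yes

The kettle window is 28 − 2 = 26 hours.
Running back to back, the jobs need 9 + 6 + 9 = 24 hours on the kettle.
Since 24 ≤ 26, they fit within the window.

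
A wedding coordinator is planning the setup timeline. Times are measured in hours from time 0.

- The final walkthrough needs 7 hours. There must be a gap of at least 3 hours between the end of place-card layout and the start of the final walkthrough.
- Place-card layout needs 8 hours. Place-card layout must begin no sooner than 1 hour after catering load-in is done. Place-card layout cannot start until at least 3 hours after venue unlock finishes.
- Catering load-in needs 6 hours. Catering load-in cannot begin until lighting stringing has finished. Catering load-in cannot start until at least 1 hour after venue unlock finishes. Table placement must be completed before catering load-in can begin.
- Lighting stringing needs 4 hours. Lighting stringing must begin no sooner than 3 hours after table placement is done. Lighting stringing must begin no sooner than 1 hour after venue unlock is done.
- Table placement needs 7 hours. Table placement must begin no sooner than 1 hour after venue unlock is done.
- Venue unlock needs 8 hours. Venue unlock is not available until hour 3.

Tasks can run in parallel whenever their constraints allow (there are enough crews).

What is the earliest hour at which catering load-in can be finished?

32

Venue unlock waits on its own release at hour 3, so it starts at hour 3 and finishes at 3 + 8 = hour 11.
Table placement cannot begin until venue unlock (finishes hour 11, plus 1-hour gap → hour 12). It runs from hour 12 to 12 + 7 = hour 19.
Lighting stringing needs all of table placement (finishes hour 19, plus 3-hour gap → hour 22); venue unlock (finishes hour 11, plus 1-hour gap → hour 12). That puts its earliest start at hour 22; it finishes at 22 + 4 = hour 26.
Catering load-in cannot start until lighting stringing (finishes hour 26); venue unlock (finishes hour 11, plus 1-hour gap → hour 12); table placement (finishes hour 19). The controlling bound is hour 26, so catering load-in finishes at 26 + 6 = hour 32.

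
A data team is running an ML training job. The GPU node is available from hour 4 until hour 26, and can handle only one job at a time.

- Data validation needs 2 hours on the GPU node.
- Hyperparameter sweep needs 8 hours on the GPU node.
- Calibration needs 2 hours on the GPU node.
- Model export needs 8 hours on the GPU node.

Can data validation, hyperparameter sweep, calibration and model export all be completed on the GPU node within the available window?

Yes

The GPU node window is 26 − 4 = 22 hours.
Running back to back, the jobs need 2 + 8 + 2 + 8 = 20 hours on the GPU node.
Since 20 ≤ 22, they fit within the window.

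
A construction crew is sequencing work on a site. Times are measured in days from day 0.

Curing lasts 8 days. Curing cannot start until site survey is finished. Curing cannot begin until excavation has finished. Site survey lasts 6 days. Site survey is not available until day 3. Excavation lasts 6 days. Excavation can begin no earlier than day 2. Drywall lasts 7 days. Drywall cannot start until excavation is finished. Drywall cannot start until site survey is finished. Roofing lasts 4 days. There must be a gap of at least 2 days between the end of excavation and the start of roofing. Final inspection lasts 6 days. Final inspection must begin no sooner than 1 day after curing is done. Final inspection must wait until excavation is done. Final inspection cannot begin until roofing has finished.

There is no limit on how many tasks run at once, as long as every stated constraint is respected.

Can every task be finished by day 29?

Yes

After its own release at day 2, excavation can start at day 2 and finishes at day 8.
Roofing cannot begin until excavation (finishes day 8, plus 2-day gap → day 10). It runs from day 10 to 10 + 4 = day 14.
Site survey cannot begin until its own release at day 3. It runs from day 3 to 3 + 6 = day 9.
Drywall has to wait for excavation (finishes day 8); site survey (finishes day 9). The latest of these is day 9, so drywall runs day 9 to 9 + 7 = day 16.
Curing needs all of site survey (finishes day 9); excavation (finishes day 8). That puts its earliest start at day 9; it finishes at 9 + 8 = day 17.
Final inspection cannot start until curing (finishes day 17, plus 1-day gap → day 18); excavation (finishes day 8); roofing (finishes day 14). The controlling bound is day 18, so final inspection finishes at 18 + 6 = day 24.
Every task is finished by day 24, which is no later than the deadline of 29, so the schedule is feasible.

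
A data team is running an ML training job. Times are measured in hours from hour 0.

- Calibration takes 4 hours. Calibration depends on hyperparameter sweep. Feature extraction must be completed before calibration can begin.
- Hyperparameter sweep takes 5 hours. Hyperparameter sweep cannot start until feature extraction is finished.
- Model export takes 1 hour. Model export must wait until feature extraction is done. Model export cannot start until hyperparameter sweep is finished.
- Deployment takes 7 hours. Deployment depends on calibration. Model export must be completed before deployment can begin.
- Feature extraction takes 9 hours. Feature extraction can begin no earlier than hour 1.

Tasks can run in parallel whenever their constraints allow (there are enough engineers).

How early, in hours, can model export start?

15

After its own release at hour 1, feature extraction can start at hour 1 and finishes at hour 10.
Hyperparameter sweep cannot begin until feature extraction (finishes hour 10). It runs from hour 10 to 10 + 5 = hour 15.
Model export waits on feature extraction (finishes hour 10); hyperparameter sweep (finishes hour 15). The latest of these is hour 15, which is the earliest model export can start.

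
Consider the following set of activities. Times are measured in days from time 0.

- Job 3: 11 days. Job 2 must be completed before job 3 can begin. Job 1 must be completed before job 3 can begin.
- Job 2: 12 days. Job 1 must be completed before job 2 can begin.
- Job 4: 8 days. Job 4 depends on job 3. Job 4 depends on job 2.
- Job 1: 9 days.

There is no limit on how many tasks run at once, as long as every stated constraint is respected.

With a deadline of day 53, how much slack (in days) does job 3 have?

Nothing blocks job 1, so it runs from day 0 to day 9.
Job 2 waits on job 1 (finishes day 9), so it starts at day 9 and finishes at 9 + 12 = day 21.
For job 3: job 2 (finishes day 21); job 1 (finishes day 9). Taking the maximum gives a start of day 21, and it finishes at 21 + 11 = day 32.

Working backward from the deadline:
Job 4 must finish by day 53; it takes 8 days, so it must start by 53 − 8 = day 45.
Job 3 feeds into job 4 (must start by day 45); so job 3 must finish by day 45 and therefore start by day 34.
So job 3 can start as early as day 21 and as late as day 34, giving 34 − 21 = 13 days of slack.

13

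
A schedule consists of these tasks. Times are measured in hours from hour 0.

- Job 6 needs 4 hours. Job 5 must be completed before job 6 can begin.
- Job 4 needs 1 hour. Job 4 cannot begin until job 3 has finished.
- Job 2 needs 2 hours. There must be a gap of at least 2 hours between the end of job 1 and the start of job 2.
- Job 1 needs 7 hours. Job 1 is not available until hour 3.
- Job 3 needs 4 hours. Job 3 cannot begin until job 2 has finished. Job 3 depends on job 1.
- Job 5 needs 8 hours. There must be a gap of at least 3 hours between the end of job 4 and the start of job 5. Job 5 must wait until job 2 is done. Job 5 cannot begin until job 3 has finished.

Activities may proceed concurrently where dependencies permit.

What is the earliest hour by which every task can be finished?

34

After its own release at hour 3, job 1 can start at hour 3 and finishes at hour 10.
After job 1 (finishes hour 10, plus 2-hour gap → hour 12), job 2 can start at hour 12 and finishes at hour 14.
Job 3 cannot start until job 2 (finishes hour 14); job 1 (finishes hour 10). The controlling bound is hour 14, so job 3 finishes at 14 + 4 = hour 18.
Job 4 cannot begin until job 3 (finishes hour 18). It runs from hour 18 to 18 + 1 = hour 19.
Job 5 needs all of job 4 (finishes hour 19, plus 3-hour gap → hour 22); job 2 (finishes hour 14); job 3 (finishes hour 18). That puts its earliest start at hour 22; it finishes at 22 + 8 = hour 30.
Job 6 cannot begin until job 5 (finishes hour 30). It runs from hour 30 to 30 + 4 = hour 34.
All tasks are finished once the last one completes. Finish times: Job 1 at 10, Job 2 at 14, Job 3 at 18, Job 4 at 19, Job 5 at 30, Job 6 at 34. The latest is hour 34.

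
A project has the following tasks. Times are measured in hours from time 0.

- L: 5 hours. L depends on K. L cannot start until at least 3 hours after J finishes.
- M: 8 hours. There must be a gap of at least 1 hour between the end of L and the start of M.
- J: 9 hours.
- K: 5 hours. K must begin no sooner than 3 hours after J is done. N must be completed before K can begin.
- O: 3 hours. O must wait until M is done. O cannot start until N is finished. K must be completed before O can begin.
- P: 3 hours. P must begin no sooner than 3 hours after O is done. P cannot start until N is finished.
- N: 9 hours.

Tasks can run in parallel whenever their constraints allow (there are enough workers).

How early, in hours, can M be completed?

31

Nothing blocks N, so it runs from hour 0 to hour 9.
Nothing blocks J, so it runs from hour 0 to hour 9.
K has to wait for J (finishes hour 9, plus 3-hour gap → hour 12); N (finishes hour 9). The latest of these is hour 12, so K runs hour 12 to 12 + 5 = hour 17.
L needs all of K (finishes hour 17); J (finishes hour 9, plus 3-hour gap → hour 12). That puts its earliest start at hour 17; it finishes at 17 + 5 = hour 22.
M waits on L (finishes hour 22, plus 1-hour gap → hour 23), so it starts at hour 23 and finishes at 23 + 8 = hour 31.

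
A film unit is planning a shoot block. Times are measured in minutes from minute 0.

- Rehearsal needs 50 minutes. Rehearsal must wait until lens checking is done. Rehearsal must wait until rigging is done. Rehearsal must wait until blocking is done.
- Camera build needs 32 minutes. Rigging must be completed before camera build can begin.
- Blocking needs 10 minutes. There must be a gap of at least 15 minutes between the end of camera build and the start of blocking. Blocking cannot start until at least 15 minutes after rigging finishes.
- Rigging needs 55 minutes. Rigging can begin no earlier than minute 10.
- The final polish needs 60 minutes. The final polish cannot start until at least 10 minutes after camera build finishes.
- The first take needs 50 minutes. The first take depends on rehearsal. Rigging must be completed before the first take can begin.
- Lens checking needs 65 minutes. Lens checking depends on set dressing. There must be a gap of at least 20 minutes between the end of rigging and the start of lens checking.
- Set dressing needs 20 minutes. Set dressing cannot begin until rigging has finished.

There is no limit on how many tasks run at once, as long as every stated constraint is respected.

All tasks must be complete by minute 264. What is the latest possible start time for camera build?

107

The first take has no dependents, so it just needs to finish by minute 264. Starting by 264 − 50 = minute 214 achieves that.
Since the first take (must start by minute 214) depends on it, rehearsal must finish by minute 214. Backing off its 50-minute duration gives a latest start of minute 164.
Blocking feeds into rehearsal (must start by minute 164); so blocking must finish by minute 164 and therefore start by minute 154.
The final polish must finish by minute 264; it takes 60 minutes, so it must start by 264 − 60 = minute 204.
For camera build: blocking (must start by minute 154, minus 15-minute gap → minute 139); the final polish (must start by minute 204, minus 10-minute gap → minute 194). The most restrictive is minute 139; with a 32-minute duration, camera build must start by minute 107.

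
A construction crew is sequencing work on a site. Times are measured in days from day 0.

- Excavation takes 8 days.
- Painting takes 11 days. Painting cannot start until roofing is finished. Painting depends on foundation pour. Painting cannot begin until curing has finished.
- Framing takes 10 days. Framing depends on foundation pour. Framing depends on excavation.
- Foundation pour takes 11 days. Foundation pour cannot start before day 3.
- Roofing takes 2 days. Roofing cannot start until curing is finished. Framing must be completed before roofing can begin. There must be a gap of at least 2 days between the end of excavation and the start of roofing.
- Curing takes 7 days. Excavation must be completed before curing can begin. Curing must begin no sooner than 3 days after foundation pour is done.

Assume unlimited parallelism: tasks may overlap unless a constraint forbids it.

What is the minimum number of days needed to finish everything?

37

After its own release at day 3, foundation pour can start at day 3 and finishes at day 14.
Excavation can start immediately at day 0; it finishes at day 8.
Framing needs all of foundation pour (finishes day 14); excavation (finishes day 8). That puts its earliest start at day 14; it finishes at 14 + 10 = day 24.
Curing has to wait for excavation (finishes day 8); foundation pour (finishes day 14, plus 3-day gap → day 17). The latest of these is day 17, so curing runs day 17 to 17 + 7 = day 24.
Roofing has to wait for curing (finishes day 24); framing (finishes day 24); excavation (finishes day 8, plus 2-day gap → day 10). The latest of these is day 24, so roofing runs day 24 to 24 + 2 = day 26.
Painting cannot start until roofing (finishes day 26); foundation pour (finishes day 14); curing (finishes day 24). The controlling bound is day 26, so painting finishes at 26 + 11 = day 37.
All tasks are finished once the last one completes. Finish times: Excavation at 8, Foundation pour at 14, Curing at 24, Framing at 24, Roofing at 26, Painting at 37. The latest is day 37.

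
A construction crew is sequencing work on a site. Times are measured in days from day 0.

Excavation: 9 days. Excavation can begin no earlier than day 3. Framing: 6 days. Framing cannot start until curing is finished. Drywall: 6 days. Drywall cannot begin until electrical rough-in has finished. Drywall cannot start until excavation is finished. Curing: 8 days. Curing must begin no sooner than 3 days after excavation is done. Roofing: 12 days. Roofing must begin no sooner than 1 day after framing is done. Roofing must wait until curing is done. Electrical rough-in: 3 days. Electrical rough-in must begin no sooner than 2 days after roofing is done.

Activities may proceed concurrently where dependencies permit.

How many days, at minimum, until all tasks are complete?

53

After its own release at day 3, excavation can start at day 3 and finishes at day 12.
After excavation (finishes day 12, plus 3-day gap → day 15), curing can start at day 15 and finishes at day 23.
Framing waits on curing (finishes day 23), so it starts at day 23 and finishes at 23 + 6 = day 29.
Roofing needs all of framing (finishes day 29, plus 1-day gap → day 30); curing (finishes day 23). That puts its earliest start at day 30; it finishes at 30 + 12 = day 42.
After roofing (finishes day 42, plus 2-day gap → day 44), electrical rough-in can start at day 44 and finishes at day 47.
Drywall has to wait for electrical rough-in (finishes day 47); excavation (finishes day 12). The latest of these is day 47, so drywall runs day 47 to 47 + 6 = day 53.
All tasks are finished once the last one completes. Finish times: Excavation at 12, Curing at 23, Framing at 29, Roofing at 42, Electrical rough-in at 47, Drywall at 53. The latest is day 53.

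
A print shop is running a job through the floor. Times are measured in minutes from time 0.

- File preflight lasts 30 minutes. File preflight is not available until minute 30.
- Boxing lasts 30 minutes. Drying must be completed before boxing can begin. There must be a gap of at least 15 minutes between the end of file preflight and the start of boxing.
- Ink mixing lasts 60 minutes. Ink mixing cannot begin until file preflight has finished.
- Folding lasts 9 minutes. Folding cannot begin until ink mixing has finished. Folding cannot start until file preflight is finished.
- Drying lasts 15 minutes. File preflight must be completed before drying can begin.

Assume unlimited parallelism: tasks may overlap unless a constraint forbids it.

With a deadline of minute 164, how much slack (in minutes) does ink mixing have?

35

File preflight cannot begin until its own release at minute 30. It runs from minute 30 to 30 + 30 = minute 60.
After file preflight (finishes minute 60), ink mixing can start at minute 60 and finishes at minute 120.

Working backward from the deadline:
Folding has no dependents, so it just needs to finish by minute 164. Starting by 164 − 9 = minute 155 achieves that.
Ink mixing has to be done before folding (must start by minute 155). That means finishing by minute 155, i.e. starting by 155 − 60 = minute 95.
So ink mixing can start as early as minute 60 and as late as minute 95, giving 95 − 60 = 35 minutes of slack.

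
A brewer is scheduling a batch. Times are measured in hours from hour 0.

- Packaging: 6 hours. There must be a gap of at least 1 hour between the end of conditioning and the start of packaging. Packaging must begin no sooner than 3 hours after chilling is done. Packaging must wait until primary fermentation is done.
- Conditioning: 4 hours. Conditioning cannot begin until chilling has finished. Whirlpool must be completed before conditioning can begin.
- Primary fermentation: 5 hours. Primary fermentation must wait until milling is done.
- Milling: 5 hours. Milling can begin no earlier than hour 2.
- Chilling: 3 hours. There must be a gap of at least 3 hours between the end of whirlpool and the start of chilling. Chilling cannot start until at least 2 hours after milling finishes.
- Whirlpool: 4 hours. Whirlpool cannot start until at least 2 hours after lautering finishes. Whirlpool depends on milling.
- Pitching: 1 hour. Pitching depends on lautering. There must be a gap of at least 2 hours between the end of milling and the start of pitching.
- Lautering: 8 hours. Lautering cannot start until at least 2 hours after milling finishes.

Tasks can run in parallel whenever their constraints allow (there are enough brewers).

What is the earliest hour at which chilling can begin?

26

Milling cannot begin until its own release at hour 2. It runs from hour 2 to 2 + 5 = hour 7.
Lautering waits on milling (finishes hour 7, plus 2-hour gap → hour 9), so it starts at hour 9 and finishes at 9 + 8 = hour 17.
Whirlpool needs all of lautering (finishes hour 17, plus 2-hour gap → hour 19); milling (finishes hour 7). That puts its earliest start at hour 19; it finishes at 19 + 4 = hour 23.
Chilling waits on whirlpool (finishes hour 23, plus 3-hour gap → hour 26); milling (finishes hour 7, plus 2-hour gap → hour 9). The latest of these is hour 26, which is the earliest chilling can start.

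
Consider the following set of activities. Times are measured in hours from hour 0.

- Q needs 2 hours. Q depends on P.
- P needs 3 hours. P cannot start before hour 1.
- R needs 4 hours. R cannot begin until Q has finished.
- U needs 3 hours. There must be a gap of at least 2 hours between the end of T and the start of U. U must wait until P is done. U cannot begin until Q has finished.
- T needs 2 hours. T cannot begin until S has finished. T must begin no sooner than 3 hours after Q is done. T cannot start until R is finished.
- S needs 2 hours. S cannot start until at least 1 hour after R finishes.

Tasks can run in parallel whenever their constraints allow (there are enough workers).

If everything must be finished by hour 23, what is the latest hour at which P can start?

Nothing follows U; the deadline of hour 23 is its only limit. It must start by 23 − 3 = hour 20.
T must finish before U (must start by hour 20, minus 2-hour gap → hour 18). With a 2-hour duration, T must start by 18 − 2 = hour 16.
Since T (must start by hour 16) depends on it, S must finish by hour 16. Backing off its 2-hour duration gives a latest start of hour 14.
For R: S (must start by hour 14, minus 1-hour gap → hour 13); T (must start by hour 16). The most restrictive is hour 13; with a 4-hour duration, R must start by hour 9.
Q must finish in time for R (must start by hour 9); T (must start by hour 16, minus 3-hour gap → hour 13); U (must start by hour 20). The tightest is hour 9, so Q must start by 9 − 2 = hour 7.
P feeds Q (must start by hour 7); U (must start by hour 20). Taking the minimum, P must finish by hour 7 and start by 7 − 3 = hour 4.

4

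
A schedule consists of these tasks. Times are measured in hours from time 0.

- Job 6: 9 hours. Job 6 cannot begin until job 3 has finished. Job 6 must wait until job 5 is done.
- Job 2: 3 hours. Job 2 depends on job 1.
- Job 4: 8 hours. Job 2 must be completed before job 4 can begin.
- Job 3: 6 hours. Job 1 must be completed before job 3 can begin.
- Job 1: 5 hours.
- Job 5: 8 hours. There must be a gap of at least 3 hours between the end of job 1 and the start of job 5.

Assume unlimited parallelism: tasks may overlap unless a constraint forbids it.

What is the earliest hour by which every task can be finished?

Job 1 can start immediately at hour 0; it finishes at hour 5.
After job 1 (finishes hour 5, plus 3-hour gap → hour 8), job 5 can start at hour 8 and finishes at hour 16.
Job 3 cannot begin until job 1 (finishes hour 5). It runs from hour 5 to 5 + 6 = hour 11.
Job 6 cannot start until job 3 (finishes hour 11); job 5 (finishes hour 16). The controlling bound is hour 16, so job 6 finishes at 16 + 9 = hour 25.
Job 2 waits on job 1 (finishes hour 5), so it starts at hour 5 and finishes at 5 + 3 = hour 8.
Job 4 cannot begin until job 2 (finishes hour 8). It runs from hour 8 to 8 + 8 = hour 16.
All tasks are finished once the last one completes. Finish times: Job 1 at 5, Job 2 at 8, Job 3 at 11, Job 4 at 16, Job 5 at 16, Job 6 at 25. The latest is hour 25.

25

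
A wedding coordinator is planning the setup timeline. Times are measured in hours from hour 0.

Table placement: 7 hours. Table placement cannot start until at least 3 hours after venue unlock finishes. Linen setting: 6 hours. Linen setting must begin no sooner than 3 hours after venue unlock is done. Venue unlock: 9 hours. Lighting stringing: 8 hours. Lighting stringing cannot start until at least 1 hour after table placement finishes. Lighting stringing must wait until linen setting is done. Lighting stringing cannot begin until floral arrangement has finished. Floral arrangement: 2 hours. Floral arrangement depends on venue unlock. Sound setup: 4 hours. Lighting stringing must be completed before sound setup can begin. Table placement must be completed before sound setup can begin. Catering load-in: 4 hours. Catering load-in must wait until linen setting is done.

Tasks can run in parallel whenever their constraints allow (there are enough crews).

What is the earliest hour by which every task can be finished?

32

Venue unlock has no prerequisites, so it starts at hour 0 and finishes at hour 9.
After venue unlock (finishes hour 9), floral arrangement can start at hour 9 and finishes at hour 11.
After venue unlock (finishes hour 9, plus 3-hour gap → hour 12), linen setting can start at hour 12 and finishes at hour 18.
Catering load-in waits on linen setting (finishes hour 18), so it starts at hour 18 and finishes at 18 + 4 = hour 22.
After venue unlock (finishes hour 9, plus 3-hour gap → hour 12), table placement can start at hour 12 and finishes at hour 19.
Lighting stringing has to wait for table placement (finishes hour 19, plus 1-hour gap → hour 20); linen setting (finishes hour 18); floral arrangement (finishes hour 11). The latest of these is hour 20, so lighting stringing runs hour 20 to 20 + 8 = hour 28.
Sound setup cannot start until lighting stringing (finishes hour 28); table placement (finishes hour 19). The controlling bound is hour 28, so sound setup finishes at 28 + 4 = hour 32.
All tasks are finished once the last one completes. Finish times: Venue unlock at 9, Table placement at 19, Linen setting at 18, Floral arrangement at 11, Lighting stringing at 28, Sound setup at 32, Catering load-in at 22. The latest is hour 32.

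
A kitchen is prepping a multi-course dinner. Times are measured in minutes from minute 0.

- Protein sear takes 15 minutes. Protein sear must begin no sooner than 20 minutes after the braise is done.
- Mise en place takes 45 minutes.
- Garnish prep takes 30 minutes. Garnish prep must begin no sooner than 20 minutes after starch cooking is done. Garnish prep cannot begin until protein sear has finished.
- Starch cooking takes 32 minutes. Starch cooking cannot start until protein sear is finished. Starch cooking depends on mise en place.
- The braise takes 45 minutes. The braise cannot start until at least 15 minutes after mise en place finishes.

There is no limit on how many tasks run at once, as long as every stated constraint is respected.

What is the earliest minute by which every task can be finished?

Mise en place has no prerequisites, so it starts at minute 0 and finishes at minute 45.
The braise waits on mise en place (finishes minute 45, plus 15-minute gap → minute 60), so it starts at minute 60 and finishes at 60 + 45 = minute 105.
Protein sear waits on the braise (finishes minute 105, plus 20-minute gap → minute 125), so it starts at minute 125 and finishes at 125 + 15 = minute 140.
Starch cooking has to wait for protein sear (finishes minute 140); mise en place (finishes minute 45). The latest of these is minute 140, so starch cooking runs minute 140 to 140 + 32 = minute 172.
For garnish prep: starch cooking (finishes minute 172, plus 20-minute gap → minute 192); protein sear (finishes minute 140). Taking the maximum gives a start of minute 192, and it finishes at 192 + 30 = minute 222.
All tasks are finished once the last one completes. Finish times: Mise en place at 45, The braise at 105, Protein sear at 140, Starch cooking at 172, Garnish prep at 222. The latest is minute 222.

222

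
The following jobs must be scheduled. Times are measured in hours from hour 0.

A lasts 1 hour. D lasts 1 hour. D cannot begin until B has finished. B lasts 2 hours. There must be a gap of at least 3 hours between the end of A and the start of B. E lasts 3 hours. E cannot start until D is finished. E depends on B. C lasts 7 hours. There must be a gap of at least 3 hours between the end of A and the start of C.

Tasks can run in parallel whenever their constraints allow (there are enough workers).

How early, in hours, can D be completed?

A has no prerequisites, so it starts at hour 0 and finishes at hour 1.
B cannot begin until A (finishes hour 1, plus 3-hour gap → hour 4). It runs from hour 4 to 4 + 2 = hour 6.
After B (finishes hour 6), D can start at hour 6 and finishes at hour 7.

7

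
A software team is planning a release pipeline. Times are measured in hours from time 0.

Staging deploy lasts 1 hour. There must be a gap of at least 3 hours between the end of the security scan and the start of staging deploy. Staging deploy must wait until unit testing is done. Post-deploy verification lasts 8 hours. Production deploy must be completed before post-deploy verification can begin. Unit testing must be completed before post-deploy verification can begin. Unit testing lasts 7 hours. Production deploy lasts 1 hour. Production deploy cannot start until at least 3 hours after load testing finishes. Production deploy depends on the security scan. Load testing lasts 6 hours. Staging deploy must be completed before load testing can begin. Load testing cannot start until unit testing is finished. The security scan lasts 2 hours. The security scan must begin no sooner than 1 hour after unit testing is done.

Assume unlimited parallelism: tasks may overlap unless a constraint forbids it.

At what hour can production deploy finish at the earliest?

24

Unit testing has no prerequisites, so it starts at hour 0 and finishes at hour 7.
The security scan cannot begin until unit testing (finishes hour 7, plus 1-hour gap → hour 8). It runs from hour 8 to 8 + 2 = hour 10.
Staging deploy cannot start until the security scan (finishes hour 10, plus 3-hour gap → hour 13); unit testing (finishes hour 7). The controlling bound is hour 13, so staging deploy finishes at 13 + 1 = hour 14.
Load testing cannot start until staging deploy (finishes hour 14); unit testing (finishes hour 7). The controlling bound is hour 14, so load testing finishes at 14 + 6 = hour 20.
For production deploy: load testing (finishes hour 20, plus 3-hour gap → hour 23); the security scan (finishes hour 10). Taking the maximum gives a start of hour 23, and it finishes at 23 + 1 = hour 24.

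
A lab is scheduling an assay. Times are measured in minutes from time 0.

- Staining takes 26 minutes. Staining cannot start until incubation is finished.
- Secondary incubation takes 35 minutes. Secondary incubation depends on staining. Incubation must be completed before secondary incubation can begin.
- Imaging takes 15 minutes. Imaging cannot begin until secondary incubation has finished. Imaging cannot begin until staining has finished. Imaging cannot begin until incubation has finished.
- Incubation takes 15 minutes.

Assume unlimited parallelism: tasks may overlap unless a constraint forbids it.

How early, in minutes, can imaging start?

Incubation has no prerequisites, so it starts at minute 0 and finishes at minute 15.
After incubation (finishes minute 15), staining can start at minute 15 and finishes at minute 41.
For secondary incubation: staining (finishes minute 41); incubation (finishes minute 15). Taking the maximum gives a start of minute 41, and it finishes at 41 + 35 = minute 76.
Imaging waits on secondary incubation (finishes minute 76); staining (finishes minute 41); incubation (finishes minute 15). The latest of these is minute 76, which is the earliest imaging can start.

76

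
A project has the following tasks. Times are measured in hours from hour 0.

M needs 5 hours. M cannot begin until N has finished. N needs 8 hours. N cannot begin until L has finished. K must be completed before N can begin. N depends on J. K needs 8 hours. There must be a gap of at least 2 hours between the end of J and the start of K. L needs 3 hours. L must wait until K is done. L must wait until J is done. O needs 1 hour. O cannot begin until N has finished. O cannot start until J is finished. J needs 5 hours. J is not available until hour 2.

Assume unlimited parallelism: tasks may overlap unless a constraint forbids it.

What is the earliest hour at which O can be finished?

29

J cannot begin until its own release at hour 2. It runs from hour 2 to 2 + 5 = hour 7.
K waits on J (finishes hour 7, plus 2-hour gap → hour 9), so it starts at hour 9 and finishes at 9 + 8 = hour 17.
L cannot start until K (finishes hour 17); J (finishes hour 7). The controlling bound is hour 17, so L finishes at 17 + 3 = hour 20.
N cannot start until L (finishes hour 20); K (finishes hour 17); J (finishes hour 7). The controlling bound is hour 20, so N finishes at 20 + 8 = hour 28.
O has to wait for N (finishes hour 28); J (finishes hour 7). The latest of these is hour 28, so O runs hour 28 to 28 + 1 = hour 29.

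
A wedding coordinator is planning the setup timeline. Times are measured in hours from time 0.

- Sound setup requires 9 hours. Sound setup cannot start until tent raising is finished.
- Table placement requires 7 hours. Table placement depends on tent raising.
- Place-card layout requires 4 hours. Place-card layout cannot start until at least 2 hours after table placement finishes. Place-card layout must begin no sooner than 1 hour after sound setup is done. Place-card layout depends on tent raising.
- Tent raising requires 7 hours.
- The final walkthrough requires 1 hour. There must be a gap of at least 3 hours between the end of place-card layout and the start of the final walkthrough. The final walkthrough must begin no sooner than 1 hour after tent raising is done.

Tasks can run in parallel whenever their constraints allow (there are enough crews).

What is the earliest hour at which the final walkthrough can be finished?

25

Tent raising has no prerequisites, so it starts at hour 0 and finishes at hour 7.
After tent raising (finishes hour 7), sound setup can start at hour 7 and finishes at hour 16.
After tent raising (finishes hour 7), table placement can start at hour 7 and finishes at hour 14.
Place-card layout cannot start until table placement (finishes hour 14, plus 2-hour gap → hour 16); sound setup (finishes hour 16, plus 1-hour gap → hour 17); tent raising (finishes hour 7). The controlling bound is hour 17, so place-card layout finishes at 17 + 4 = hour 21.
The final walkthrough has to wait for place-card layout (finishes hour 21, plus 3-hour gap → hour 24); tent raising (finishes hour 7, plus 1-hour gap → hour 8). The latest of these is hour 24, so the final walkthrough runs hour 24 to 24 + 1 = hour 25.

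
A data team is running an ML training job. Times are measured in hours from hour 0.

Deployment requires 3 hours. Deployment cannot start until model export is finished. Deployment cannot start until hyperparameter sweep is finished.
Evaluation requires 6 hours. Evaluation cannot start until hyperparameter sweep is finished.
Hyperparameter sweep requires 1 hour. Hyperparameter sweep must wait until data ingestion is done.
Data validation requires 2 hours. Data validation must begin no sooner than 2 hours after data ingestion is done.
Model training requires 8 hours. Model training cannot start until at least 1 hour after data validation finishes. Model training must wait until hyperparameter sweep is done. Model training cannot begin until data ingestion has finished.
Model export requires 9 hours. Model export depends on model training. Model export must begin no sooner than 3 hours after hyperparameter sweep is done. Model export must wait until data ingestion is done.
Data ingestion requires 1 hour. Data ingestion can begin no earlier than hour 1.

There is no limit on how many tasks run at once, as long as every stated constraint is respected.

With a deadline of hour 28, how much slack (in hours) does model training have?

1

After its own release at hour 1, data ingestion can start at hour 1 and finishes at hour 2.
After data ingestion (finishes hour 2), hyperparameter sweep can start at hour 2 and finishes at hour 3.
Data validation cannot begin until data ingestion (finishes hour 2, plus 2-hour gap → hour 4). It runs from hour 4 to 4 + 2 = hour 6.
Model training cannot start until data validation (finishes hour 6, plus 1-hour gap → hour 7); hyperparameter sweep (finishes hour 3); data ingestion (finishes hour 2). The controlling bound is hour 7, so model training finishes at 7 + 8 = hour 15.

Working backward from the deadline:
Nothing follows deployment; the deadline of hour 28 is its only limit. It must start by 28 − 3 = hour 25.
Model export feeds into deployment (must start by hour 25); so model export must finish by hour 25 and therefore start by hour 16.
Model training has to be done before model export (must start by hour 16). That means finishing by hour 16, i.e. starting by 16 − 8 = hour 8.
So model training can start as early as hour 7 and as late as hour 8, giving 8 − 7 = 1 hour of slack.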